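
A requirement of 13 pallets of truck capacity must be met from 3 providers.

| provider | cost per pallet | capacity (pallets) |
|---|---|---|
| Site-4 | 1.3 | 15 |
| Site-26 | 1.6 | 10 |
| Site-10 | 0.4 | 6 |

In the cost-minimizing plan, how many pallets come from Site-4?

7

Use providers in increasing cost order.
Site-10 (0.4): use full 6 → 7 pallets to go.
Site-4 (1.3): take the remaining 7 → done.
Site-26: unused.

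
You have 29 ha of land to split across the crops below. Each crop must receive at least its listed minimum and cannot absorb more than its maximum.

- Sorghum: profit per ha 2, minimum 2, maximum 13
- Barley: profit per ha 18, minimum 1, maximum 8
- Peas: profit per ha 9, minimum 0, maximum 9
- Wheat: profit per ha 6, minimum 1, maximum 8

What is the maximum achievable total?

281

Meeting every minimum uses 2+1+0+1 = 4 ha, leaving 25.
Order the crops by profit per ha: Barley 18 > Peas 9 > Wheat 6 > Sorghum 2.
Give Barley 7 more to hit its cap of 8 → 18 left.
Peas: +9 to 9 (cap) → 9 left.
Wheat: +7 to 8 (cap) → 2 left.
Sorghum has room for 11 more but only 2 remain, so it gets 4.
Total = 2×4 + 18×8 + 9×9 + 6×8 = 281.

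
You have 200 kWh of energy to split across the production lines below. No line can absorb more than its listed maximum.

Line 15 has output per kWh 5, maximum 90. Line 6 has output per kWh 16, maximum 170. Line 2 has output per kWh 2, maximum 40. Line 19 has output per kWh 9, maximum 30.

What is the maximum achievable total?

Rank by output per kWh: Line 6 16 > Line 19 9 > Line 15 5 > Line 2 2.
Give Line 6 170 to hit its cap of 170 → 30 left.
Line 19 takes 30 to reach its cap of 30 → 0 left.
Total = 16×170 + 9×30 = 2990.

2990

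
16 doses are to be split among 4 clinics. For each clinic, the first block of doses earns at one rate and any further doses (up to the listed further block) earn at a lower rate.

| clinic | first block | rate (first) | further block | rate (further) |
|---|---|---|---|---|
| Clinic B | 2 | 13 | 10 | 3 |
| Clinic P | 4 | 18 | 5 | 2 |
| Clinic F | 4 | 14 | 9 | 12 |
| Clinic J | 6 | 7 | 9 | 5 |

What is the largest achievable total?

226

Order all 8 blocks by rate: Clinic P/T1 18 > Clinic F/T1 14 > Clinic B/T1 13 > Clinic F/T2 12 > Clinic J/T1 7 > Clinic J/T2 5 > Clinic B/T2 3 > Clinic P/T2 2.
Fill Clinic P T1 block (4 at 18) ; 12 left.
Fill Clinic F T1 block (4 at 14) ; 8 left.
Clinic B T1 at 13: fill all 2 ; 6 left.
Clinic F T2 at 12: only 6 left, fill 6.
Total = 18×4 + 14×4 + 13×2 + 12×6 = 226.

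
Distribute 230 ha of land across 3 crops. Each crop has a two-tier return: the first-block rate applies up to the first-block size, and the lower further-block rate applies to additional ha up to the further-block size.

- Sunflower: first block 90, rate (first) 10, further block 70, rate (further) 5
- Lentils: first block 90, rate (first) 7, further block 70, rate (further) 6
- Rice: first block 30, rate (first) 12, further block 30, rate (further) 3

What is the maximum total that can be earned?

Treat each block as its own option and order by rate: Rice/tier1 12 > Sunflower/tier1 10 > Lentils/tier1 7 > Lentils/tier2 6 > Sunflower/tier2 5 > Rice/tier2 3.
Rice tier1 at 12: fill all 30 → 200 left.
Sunflower/tier1 (10): +90 → 110 left.
Fill Lentils tier1 block (90 at 7) → 20 left.
Lentils tier2 at 6: only 20 left, fill 20.
Total = 12×30 + 10×90 + 7×90 + 6×20 = 2010.

2010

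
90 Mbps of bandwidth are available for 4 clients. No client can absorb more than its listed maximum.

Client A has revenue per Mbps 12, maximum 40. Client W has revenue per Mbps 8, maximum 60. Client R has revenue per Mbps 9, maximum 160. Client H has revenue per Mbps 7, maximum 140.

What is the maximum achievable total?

930

Highest revenue per Mbps first: Client A 12 > Client R 9 > Client W 8 > Client H 7.
Give Client A 40 to hit its cap of 40 — 50 left.
Client R: +50 (room for 160) → 50. Pool exhausted.
Total = 12×40 + 9×50 = 930.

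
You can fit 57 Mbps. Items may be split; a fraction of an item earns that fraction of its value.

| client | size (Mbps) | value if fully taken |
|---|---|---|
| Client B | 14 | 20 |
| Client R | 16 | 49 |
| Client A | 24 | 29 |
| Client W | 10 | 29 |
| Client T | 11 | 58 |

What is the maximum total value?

Best value per unit of size first: Client T 58/11≈5.27, Client R 49/16≈3.06, Client W 29/10≈2.9, Client B 20/14≈1.43, Client A 29/24≈1.21.
Take all of Client T (11 Mbps, value 58) ; 46 Mbps left.
Client R: take in full, 16 Mbps for value 49 ; 30 left.
Take all of Client W (10 Mbps, value 29) ; 20 Mbps left.
All 14 Mbps of Client B fit (value 20) ; 6 remain.
Only 6 Mbps remain; take 6/24 of Client A for value 29×6/24 = 7.25.
Total value = 163.25.

163.25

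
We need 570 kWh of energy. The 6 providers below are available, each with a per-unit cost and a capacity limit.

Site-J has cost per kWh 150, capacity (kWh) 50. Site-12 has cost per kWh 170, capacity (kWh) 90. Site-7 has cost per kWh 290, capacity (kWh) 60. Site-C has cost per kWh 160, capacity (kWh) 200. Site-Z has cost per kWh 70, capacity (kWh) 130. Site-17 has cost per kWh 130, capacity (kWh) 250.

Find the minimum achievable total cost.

Fill from the cheapest provider first.
Site-Z at 70: take all 130 kWh ; 440 still needed.
Site-17 (130): use full 250 ; 190 kWh to go.
Take 50 from Site-J at 150 ; need 140 more.
Take 140 from Site-C at 160 to finish.
Site-12, Site-7: unused.
Cost = 130×70 + 250×130 + 50×150 + 140×160 = 71500.

71500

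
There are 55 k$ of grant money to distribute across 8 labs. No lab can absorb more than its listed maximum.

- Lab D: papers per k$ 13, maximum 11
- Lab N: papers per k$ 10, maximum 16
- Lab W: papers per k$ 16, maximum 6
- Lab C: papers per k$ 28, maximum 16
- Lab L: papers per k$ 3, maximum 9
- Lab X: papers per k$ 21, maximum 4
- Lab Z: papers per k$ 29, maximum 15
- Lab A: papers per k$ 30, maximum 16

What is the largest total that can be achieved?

Rank by papers per k$: Lab A 30 > Lab Z 29 > Lab C 28 > Lab X 21 > Lab W 16 > Lab D 13 > Lab N 10 > Lab L 3.
Lab A: +16 to 16 (cap) ; 39 left.
Give Lab Z 15 to hit its cap of 15 ; 24 left.
Give Lab C 16 to hit its cap of 16 ; 8 left.
Lab X: +4 to 4 (cap) ; 4 left.
Only 4 left; Lab W takes them to reach 4.
Total = 16×4 + 28×16 + 21×4 + 29×15 + 30×16 = 1511.

1511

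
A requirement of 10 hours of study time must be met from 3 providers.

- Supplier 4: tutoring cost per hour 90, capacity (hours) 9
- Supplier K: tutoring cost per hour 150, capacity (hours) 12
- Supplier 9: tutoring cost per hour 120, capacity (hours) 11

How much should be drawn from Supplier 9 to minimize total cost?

Use providers in increasing cost order.
Take 9 from Supplier 4 at 90 ; need 1 more.
Supplier 9 (120): take the remaining 1 ; done.
Supplier K: unused.

1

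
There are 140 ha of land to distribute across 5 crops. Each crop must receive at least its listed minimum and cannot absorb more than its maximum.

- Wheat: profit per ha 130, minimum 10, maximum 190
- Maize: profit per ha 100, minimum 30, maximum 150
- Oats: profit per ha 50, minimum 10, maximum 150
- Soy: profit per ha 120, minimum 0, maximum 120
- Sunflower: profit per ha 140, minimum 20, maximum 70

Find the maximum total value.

17200

Meeting every minimum uses 10+30+10+0+20 = 70 ha, leaving 70.
Highest profit per ha first: Sunflower 140 > Wheat 130 > Soy 120 > Maize 100 > Oats 50.
Sunflower: +50 to 70 (cap) — 20 left.
Wheat: +20 (room for 180) → 30. Pool exhausted.
Total = 130×30 + 100×30 + 50×10 + 140×70 = 17200.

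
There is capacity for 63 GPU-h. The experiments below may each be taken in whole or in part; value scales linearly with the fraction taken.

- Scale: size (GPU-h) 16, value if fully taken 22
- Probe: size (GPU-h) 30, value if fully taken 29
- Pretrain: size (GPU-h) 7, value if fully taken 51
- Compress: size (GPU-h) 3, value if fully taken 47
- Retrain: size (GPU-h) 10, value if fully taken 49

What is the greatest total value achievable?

Sort by value density: Compress 47/3≈15.7, Pretrain 51/7≈7.29, Retrain 49/10≈4.9, Scale 22/16≈1.38, Probe 29/30≈0.967.
Compress: take in full, 3 GPU-h for value 47 ; 60 left.
Take all of Pretrain (7 GPU-h, value 51) ; 53 GPU-h left.
Retrain: take in full, 10 GPU-h for value 49 ; 43 left.
All 16 GPU-h of Scale fit (value 22) ; 27 remain.
27 GPU-h left: a 27/30 share of Probe gives 29×27/30 = 26.1.
Total value = 195.1.

195.1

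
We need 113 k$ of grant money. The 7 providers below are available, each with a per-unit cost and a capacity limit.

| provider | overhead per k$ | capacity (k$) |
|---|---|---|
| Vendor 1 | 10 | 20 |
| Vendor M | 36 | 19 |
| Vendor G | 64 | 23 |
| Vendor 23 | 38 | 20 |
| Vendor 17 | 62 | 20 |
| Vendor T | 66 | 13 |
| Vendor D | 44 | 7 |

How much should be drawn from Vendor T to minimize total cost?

Cheapest first:
Vendor 1 at 10: take all 20 k$ — 93 still needed.
Take 19 from Vendor M at 36 — need 74 more.
Vendor 23 at 38: take all 20 k$ — 54 still needed.
Vendor D (44): use full 7 — 47 k$ to go.
Vendor 17 (62): use full 20 — 27 k$ to go.
Take 23 from Vendor G at 64 — need 4 more.
Vendor T at 66: take 4 of its 13 — requirement met.

4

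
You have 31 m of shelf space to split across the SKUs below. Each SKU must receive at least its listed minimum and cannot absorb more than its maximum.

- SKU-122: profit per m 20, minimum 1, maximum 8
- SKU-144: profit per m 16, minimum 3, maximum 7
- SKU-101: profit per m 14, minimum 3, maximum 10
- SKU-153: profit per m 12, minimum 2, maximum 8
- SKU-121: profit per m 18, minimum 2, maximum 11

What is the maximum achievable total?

Meeting every minimum uses 1+3+3+2+2 = 11 m, leaving 20.
Highest profit per m first: SKU-122 20 > SKU-121 18 > SKU-144 16 > SKU-101 14 > SKU-153 12.
Give SKU-122 7 more to hit its cap of 8 ; 13 left.
Give SKU-121 9 more to hit its cap of 11 ; 4 left.
Give SKU-144 4 more to hit its cap of 7 ; 0 left.
Total = 20×8 + 16×7 + 14×3 + 12×2 + 18×11 = 536.

536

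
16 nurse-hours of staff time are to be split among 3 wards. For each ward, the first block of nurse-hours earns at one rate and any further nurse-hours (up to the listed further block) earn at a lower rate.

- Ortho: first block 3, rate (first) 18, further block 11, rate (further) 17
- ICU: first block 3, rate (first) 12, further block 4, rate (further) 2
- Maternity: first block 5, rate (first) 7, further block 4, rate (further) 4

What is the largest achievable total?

265

Rank every tier by rate: Ortho/tier1 18 > Ortho/tier2 17 > ICU/tier1 12 > Maternity/tier1 7 > Maternity/tier2 4 > ICU/tier2 2.
Fill Ortho tier1 block (3 at 18) ; 13 left.
Fill Ortho tier2 block (11 at 17) ; 2 left.
ICU tier1 at 12: only 2 left, fill 2.
Total = 18×3 + 17×11 + 12×2 = 265.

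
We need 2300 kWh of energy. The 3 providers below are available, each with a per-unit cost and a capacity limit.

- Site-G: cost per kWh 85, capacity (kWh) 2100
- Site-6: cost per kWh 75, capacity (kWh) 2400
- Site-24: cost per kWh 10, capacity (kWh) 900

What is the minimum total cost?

114000

Fill from the cheapest provider first.
Take 900 from Site-24 at 10 — need 1400 more.
Site-6 (75): take the remaining 1400 — done.
Site-G: unused.
Cost = 900×10 + 1400×75 = 114000.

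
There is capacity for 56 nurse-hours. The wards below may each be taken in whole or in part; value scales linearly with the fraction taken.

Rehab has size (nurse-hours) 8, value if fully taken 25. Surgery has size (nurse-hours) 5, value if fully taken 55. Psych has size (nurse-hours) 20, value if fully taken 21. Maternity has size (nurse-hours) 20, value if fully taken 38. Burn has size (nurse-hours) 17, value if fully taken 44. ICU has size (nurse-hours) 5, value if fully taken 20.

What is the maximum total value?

183.05

Best value per unit of size first: Surgery 55/5≈11, ICU 20/5≈4, Rehab 25/8≈3.12, Burn 44/17≈2.59, Maternity 38/20≈1.9, Psych 21/20≈1.05.
All 5 nurse-hours of Surgery fit (value 55) ; 51 remain.
ICU: take in full, 5 nurse-hours for value 20 ; 46 left.
Take all of Rehab (8 nurse-hours, value 25) ; 38 nurse-hours left.
Burn: take in full, 17 nurse-hours for value 44 ; 21 left.
Take all of Maternity (20 nurse-hours, value 38) ; 1 nurse-hours left.
1 nurse-hours left: a 1/20 share of Psych gives 21×1/20 = 1.05.
Total value = 183.05.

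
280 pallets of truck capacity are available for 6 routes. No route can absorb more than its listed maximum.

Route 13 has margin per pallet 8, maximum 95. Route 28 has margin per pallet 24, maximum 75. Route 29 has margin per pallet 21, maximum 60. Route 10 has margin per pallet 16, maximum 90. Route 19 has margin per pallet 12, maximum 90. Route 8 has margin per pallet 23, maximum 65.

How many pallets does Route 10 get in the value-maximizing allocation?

80

Order the routes by margin per pallet: Route 28 24 > Route 8 23 > Route 29 21 > Route 10 16 > Route 19 12 > Route 13 8.
Route 28 takes 75 to reach its cap of 75 — 205 left.
Give Route 8 65 to hit its cap of 65 — 140 left.
Route 29 takes 60 to reach its cap of 60 — 80 left.
Route 10 has room for 90 but only 80 remain, so it gets 80.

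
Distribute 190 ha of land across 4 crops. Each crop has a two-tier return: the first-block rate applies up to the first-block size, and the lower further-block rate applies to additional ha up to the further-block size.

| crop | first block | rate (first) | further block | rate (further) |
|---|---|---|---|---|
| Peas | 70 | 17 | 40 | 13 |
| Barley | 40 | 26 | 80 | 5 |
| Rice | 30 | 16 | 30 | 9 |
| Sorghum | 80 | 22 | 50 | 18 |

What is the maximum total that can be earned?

4040

Treat each block as its own option and order by rate: Barley/first 26 > Sorghum/first 22 > Sorghum/second 18 > Peas/first 17 > Rice/first 16 > Peas/second 13 > Rice/second 9 > Barley/second 5.
Barley first at 26: fill all 40 ; 150 left.
Sorghum first at 22: fill all 80 ; 70 left.
Fill Sorghum second block (50 at 18) ; 20 left.
Peas first at 17: only 20 left, fill 20.
Total = 26×40 + 22×80 + 18×50 + 17×20 = 4040.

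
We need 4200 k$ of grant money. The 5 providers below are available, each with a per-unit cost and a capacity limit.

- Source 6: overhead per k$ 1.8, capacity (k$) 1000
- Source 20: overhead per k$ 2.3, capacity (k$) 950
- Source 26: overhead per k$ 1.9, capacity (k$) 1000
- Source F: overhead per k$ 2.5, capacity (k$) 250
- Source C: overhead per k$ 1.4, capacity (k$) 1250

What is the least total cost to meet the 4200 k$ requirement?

Use providers in increasing cost order.
Source C at 1.4: take all 1250 k$ ; 2950 still needed.
Source 6 at 1.8: take all 1000 k$ ; 1950 still needed.
Source 26 at 1.9: take all 1000 k$ ; 950 still needed.
Take 950 from Source 20 at 2.3 ; need 0 more.
Source F: unused.
Cost = 1250×1.4 + 1000×1.8 + 1000×1.9 + 950×2.3 = 7635.

7635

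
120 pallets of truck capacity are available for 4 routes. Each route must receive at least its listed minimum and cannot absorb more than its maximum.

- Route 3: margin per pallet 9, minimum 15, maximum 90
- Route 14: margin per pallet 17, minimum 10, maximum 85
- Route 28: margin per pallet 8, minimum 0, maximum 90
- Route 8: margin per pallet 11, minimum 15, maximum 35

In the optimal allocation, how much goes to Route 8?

20

Meeting every minimum uses 15+10+0+15 = 40 pallets, leaving 80.
Highest margin per pallet first: Route 14 17 > Route 8 11 > Route 3 9 > Route 28 8.
Route 14 takes 75 more to reach its cap of 85 → 5 left.
Route 8: +5 (room for 20) → 20. Pool exhausted.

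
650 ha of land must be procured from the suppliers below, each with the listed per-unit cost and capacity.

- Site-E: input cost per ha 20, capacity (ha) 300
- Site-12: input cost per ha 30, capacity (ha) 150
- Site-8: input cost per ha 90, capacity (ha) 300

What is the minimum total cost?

28500

Cheapest first:
Site-E at 20: take all 300 ha — 350 still needed.
Site-12 (30): use full 150 — 200 ha to go.
Site-8 (90): take the remaining 200 — done.
Cost = 300×20 + 150×30 + 200×90 = 28500.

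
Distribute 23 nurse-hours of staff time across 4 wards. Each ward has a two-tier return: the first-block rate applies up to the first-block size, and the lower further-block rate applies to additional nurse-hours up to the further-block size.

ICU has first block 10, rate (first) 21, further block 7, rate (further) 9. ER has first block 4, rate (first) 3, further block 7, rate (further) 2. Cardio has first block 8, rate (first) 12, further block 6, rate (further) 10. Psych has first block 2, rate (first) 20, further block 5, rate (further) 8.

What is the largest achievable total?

376

Order all 8 blocks by rate: ICU/tier1 21 > Psych/tier1 20 > Cardio/tier1 12 > Cardio/tier2 10 > ICU/tier2 9 > Psych/tier2 8 > ER/tier1 3 > ER/tier2 2.
ICU tier1 at 21: fill all 10 — 13 left.
Psych tier1 at 20: fill all 2 — 11 left.
Fill Cardio tier1 block (8 at 12) — 3 left.
Cardio tier2 at 10: only 3 left, fill 3.
Total = 21×10 + 20×2 + 12×8 + 10×3 = 376.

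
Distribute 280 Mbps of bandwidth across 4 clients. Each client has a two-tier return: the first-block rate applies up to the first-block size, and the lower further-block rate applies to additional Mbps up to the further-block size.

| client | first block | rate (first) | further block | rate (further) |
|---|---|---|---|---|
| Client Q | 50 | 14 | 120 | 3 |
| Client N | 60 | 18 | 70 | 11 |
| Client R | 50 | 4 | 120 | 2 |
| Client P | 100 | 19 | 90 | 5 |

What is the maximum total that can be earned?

4450

Order all 8 blocks by rate: Client P/T1 19 > Client N/T1 18 > Client Q/T1 14 > Client N/T2 11 > Client P/T2 5 > Client R/T1 4 > Client Q/T2 3 > Client R/T2 2.
Client P T1 at 19: fill all 100 → 180 left.
Fill Client N T1 block (60 at 18) → 120 left.
Client Q T1 at 14: fill all 50 → 70 left.
Fill Client N T2 block (70 at 11) → 0 left.
Total = 19×100 + 18×60 + 14×50 + 11×70 = 4450.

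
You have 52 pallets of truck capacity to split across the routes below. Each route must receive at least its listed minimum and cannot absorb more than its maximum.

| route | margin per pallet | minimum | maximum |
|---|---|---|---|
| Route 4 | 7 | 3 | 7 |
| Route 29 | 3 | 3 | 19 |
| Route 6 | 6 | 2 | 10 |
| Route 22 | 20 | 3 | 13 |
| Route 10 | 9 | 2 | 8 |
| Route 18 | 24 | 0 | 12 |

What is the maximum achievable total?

732

Meeting every minimum uses 3+3+2+3+2+0 = 13 pallets, leaving 39.
Rank by margin per pallet: Route 18 24 > Route 22 20 > Route 10 9 > Route 4 7 > Route 6 6 > Route 29 3.
Route 18: +12 to 12 (cap) → 27 left.
Give Route 22 10 more to hit its cap of 13 → 17 left.
Route 10 takes 6 more to reach its cap of 8 → 11 left.
Route 4 takes 4 more to reach its cap of 7 → 7 left.
Only 7 left; Route 6 takes them to reach 9.
Total = 7×7 + 3×3 + 6×9 + 20×13 + 9×8 + 24×12 = 732.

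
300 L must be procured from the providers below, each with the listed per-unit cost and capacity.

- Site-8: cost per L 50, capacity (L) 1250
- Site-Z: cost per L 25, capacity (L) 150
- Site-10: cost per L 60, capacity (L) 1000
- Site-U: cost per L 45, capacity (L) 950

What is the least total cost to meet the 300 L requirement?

10500

Cheapest first:
Take 150 from Site-Z at 25 → need 150 more.
Site-U (45): take the remaining 150 → done.
Site-8, Site-10: unused.
Cost = 150×25 + 150×45 = 10500.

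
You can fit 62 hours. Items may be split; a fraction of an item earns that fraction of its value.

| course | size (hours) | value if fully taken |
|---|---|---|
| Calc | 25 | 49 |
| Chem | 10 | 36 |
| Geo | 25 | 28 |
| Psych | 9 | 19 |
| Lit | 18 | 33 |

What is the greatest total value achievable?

Rank by value-to-size ratio: Chem 36/10≈3.6, Psych 19/9≈2.11, Calc 49/25≈1.96, Lit 33/18≈1.83, Geo 28/25≈1.12.
All 10 hours of Chem fit (value 36) → 52 remain.
Take all of Psych (9 hours, value 19) → 43 hours left.
All 25 hours of Calc fit (value 49) → 18 remain.
All 18 hours of Lit fit (value 33) → 0 remain.
Total value = 137.

137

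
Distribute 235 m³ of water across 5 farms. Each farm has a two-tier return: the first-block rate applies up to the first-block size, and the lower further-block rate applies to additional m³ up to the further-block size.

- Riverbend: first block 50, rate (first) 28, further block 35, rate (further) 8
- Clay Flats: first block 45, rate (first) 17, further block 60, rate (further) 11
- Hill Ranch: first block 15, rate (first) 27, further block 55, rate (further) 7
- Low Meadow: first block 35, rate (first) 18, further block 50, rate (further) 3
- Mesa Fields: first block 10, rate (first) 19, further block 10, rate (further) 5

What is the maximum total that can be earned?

4210

Treat each block as its own option and order by rate: Riverbend/first 28 > Hill Ranch/first 27 > Mesa Fields/first 19 > Low Meadow/first 18 > Clay Flats/first 17 > Clay Flats/second 11 > Riverbend/second 8 > Hill Ranch/second 7 > Mesa Fields/second 5 > Low Meadow/second 3.
Riverbend/first (28): +50 ; 185 left.
Fill Hill Ranch first block (15 at 27) ; 170 left.
Mesa Fields/first (19): +10 ; 160 left.
Low Meadow first at 18: fill all 35 ; 125 left.
Fill Clay Flats first block (45 at 17) ; 80 left.
Fill Clay Flats second block (60 at 11) ; 20 left.
20 remain; put them into Riverbend second at 8.
Total = 28×50 + 27×15 + 19×10 + 18×35 + 17×45 + 11×60 + 8×20 = 4210.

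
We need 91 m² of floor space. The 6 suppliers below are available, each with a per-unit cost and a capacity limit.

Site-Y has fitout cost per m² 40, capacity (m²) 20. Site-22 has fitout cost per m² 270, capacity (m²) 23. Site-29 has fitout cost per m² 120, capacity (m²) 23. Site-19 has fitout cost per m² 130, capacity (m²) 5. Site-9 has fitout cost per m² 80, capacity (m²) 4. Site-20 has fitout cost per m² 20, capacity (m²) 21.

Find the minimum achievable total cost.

9810

Use suppliers in increasing cost order.
Site-20 at 20: take all 21 m² → 70 still needed.
Take 20 from Site-Y at 40 → need 50 more.
Site-9 (80): use full 4 → 46 m² to go.
Site-29 (120): use full 23 → 23 m² to go.
Take 5 from Site-19 at 130 → need 18 more.
Site-22 at 270: take 18 of its 23 → requirement met.
Cost = 21×20 + 20×40 + 4×80 + 23×120 + 5×130 + 18×270 = 9810.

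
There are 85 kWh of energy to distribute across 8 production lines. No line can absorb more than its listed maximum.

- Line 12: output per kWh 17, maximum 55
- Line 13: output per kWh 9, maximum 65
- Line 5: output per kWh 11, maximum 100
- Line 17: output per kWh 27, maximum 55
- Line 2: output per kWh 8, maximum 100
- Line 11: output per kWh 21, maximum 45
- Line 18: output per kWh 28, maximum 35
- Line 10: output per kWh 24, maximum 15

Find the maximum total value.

2330

Order the production lines by output per kWh: Line 18 28 > Line 17 27 > Line 10 24 > Line 11 21 > Line 12 17 > Line 5 11 > Line 13 9 > Line 2 8.
Give Line 18 35 to hit its cap of 35 — 50 left.
Line 17 has room for 55 but only 50 remain, so it gets 50.
Total = 27×50 + 28×35 = 2330.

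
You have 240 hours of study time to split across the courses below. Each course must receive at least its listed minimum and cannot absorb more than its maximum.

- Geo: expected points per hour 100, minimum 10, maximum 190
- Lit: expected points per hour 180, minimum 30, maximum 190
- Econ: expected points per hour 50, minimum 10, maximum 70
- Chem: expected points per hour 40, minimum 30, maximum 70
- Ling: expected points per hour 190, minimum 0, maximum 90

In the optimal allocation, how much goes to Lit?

Meeting every minimum uses 10+30+10+30+0 = 80 hours, leaving 160.
Rank by expected points per hour: Ling 190 > Lit 180 > Geo 100 > Econ 50 > Chem 40.
Give Ling 90 more to hit its cap of 90 — 70 left.
Lit has room for 160 more but only 70 remain, so it gets 100.

100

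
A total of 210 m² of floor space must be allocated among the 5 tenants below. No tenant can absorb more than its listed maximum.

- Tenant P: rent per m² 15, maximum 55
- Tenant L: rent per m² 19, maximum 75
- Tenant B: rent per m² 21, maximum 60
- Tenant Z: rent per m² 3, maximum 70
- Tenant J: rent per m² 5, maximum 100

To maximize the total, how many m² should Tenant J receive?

20

Highest rent per m² first: Tenant B 21 > Tenant L 19 > Tenant P 15 > Tenant J 5 > Tenant Z 3.
Tenant B takes 60 to reach its cap of 60 → 150 left.
Tenant L: +75 to 75 (cap) → 75 left.
Give Tenant P 55 to hit its cap of 55 → 20 left.
Only 20 left; Tenant J takes them to reach 20.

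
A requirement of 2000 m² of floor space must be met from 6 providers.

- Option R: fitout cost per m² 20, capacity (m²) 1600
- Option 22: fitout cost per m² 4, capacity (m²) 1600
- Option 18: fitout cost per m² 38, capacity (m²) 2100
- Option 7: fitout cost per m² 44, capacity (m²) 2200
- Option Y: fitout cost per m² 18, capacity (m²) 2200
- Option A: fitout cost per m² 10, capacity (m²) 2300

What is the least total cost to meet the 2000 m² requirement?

Cheapest first:
Option 22 at 4: take all 1600 m² → 400 still needed.
Option A at 10: take 400 of its 2300 → requirement met.
Option Y, Option R, Option 18, Option 7: unused.
Cost = 1600×4 + 400×10 = 10400.

10400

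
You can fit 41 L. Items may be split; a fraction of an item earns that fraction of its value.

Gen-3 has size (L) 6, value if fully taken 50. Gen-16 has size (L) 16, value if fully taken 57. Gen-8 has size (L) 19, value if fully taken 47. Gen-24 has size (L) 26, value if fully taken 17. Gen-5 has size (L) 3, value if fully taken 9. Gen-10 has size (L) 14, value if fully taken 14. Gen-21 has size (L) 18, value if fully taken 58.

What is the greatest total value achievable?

168

Sort by value density: Gen-3 50/6≈8.33, Gen-16 57/16≈3.56, Gen-21 58/18≈3.22, Gen-5 9/3≈3, Gen-8 47/19≈2.47, Gen-10 14/14≈1, Gen-24 17/26≈0.654.
Gen-3: take in full, 6 L for value 50 ; 35 left.
Gen-16: take in full, 16 L for value 57 ; 19 left.
All 18 L of Gen-21 fit (value 58) ; 1 remain.
1 L left: a 1/3 share of Gen-5 gives 9×1/3 = 3.
Total value = 168.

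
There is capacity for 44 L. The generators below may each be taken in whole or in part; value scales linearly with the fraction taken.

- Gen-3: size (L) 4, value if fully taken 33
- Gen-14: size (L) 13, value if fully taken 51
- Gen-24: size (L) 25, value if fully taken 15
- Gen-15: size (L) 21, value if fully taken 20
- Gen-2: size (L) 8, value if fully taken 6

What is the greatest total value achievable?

Sort by value density: Gen-3 33/4≈8.25, Gen-14 51/13≈3.92, Gen-15 20/21≈0.952, Gen-2 6/8≈0.75, Gen-24 15/25≈0.6.
All 4 L of Gen-3 fit (value 33) — 40 remain.
Take all of Gen-14 (13 L, value 51) — 27 L left.
All 21 L of Gen-15 fit (value 20) — 6 remain.
Only 6 L remain; take 6/8 of Gen-2 for value 6×6/8 = 4.5.
Total value = 108.5.

108.5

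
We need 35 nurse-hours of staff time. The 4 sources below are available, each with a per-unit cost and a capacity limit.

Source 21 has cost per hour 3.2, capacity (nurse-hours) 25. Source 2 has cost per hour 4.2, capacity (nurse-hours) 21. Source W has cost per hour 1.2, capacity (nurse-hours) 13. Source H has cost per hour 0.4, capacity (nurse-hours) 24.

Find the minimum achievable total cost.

22.8

Cheapest first:
Source H at 0.4: take all 24 nurse-hours — 11 still needed.
Take 11 from Source W at 1.2 to finish.
Source 21, Source 2: unused.
Cost = 24×0.4 + 11×1.2 = 22.8.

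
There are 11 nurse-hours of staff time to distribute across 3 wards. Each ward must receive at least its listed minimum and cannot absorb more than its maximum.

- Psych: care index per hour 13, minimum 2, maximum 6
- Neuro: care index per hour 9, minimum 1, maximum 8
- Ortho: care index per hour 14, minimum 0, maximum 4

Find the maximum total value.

Meeting every minimum uses 2+1+0 = 3 nurse-hours, leaving 8.
Highest care index per hour first: Ortho 14 > Psych 13 > Neuro 9.
Give Ortho 4 more to hit its cap of 4 ; 4 left.
Give Psych 4 more to hit its cap of 6 ; 0 left.
Total = 13×6 + 9×1 + 14×4 = 143.

143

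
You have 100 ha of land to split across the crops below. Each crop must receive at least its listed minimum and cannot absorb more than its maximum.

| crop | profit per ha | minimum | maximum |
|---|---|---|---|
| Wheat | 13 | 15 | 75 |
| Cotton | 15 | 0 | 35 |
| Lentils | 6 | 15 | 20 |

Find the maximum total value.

Meeting every minimum uses 15+0+15 = 30 ha, leaving 70.
Rank by profit per ha: Cotton 15 > Wheat 13 > Lentils 6.
Cotton takes 35 more to reach its cap of 35 → 35 left.
Wheat: +35 (room for 60) → 50. Pool exhausted.
Total = 13×50 + 15×35 + 6×15 = 1265.

1265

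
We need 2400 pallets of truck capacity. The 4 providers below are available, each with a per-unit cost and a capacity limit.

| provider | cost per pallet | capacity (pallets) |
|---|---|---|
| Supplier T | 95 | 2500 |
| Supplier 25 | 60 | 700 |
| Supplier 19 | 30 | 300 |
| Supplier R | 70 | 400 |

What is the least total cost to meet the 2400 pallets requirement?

174000

Use providers in increasing cost order.
Take 300 from Supplier 19 at 30 — need 2100 more.
Take 700 from Supplier 25 at 60 — need 1400 more.
Take 400 from Supplier R at 70 — need 1000 more.
Supplier T (95): take the remaining 1000 — done.
Cost = 300×30 + 700×60 + 400×70 + 1000×95 = 174000.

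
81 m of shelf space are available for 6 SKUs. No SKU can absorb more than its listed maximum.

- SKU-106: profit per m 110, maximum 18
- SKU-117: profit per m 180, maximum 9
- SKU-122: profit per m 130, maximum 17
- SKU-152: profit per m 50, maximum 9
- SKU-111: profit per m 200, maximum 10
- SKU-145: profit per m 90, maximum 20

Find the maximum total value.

Highest profit per m first: SKU-111 200 > SKU-117 180 > SKU-122 130 > SKU-106 110 > SKU-145 90 > SKU-152 50.
SKU-111 takes 10 to reach its cap of 10 → 71 left.
SKU-117: +9 to 9 (cap) → 62 left.
Give SKU-122 17 to hit its cap of 17 → 45 left.
SKU-106 takes 18 to reach its cap of 18 → 27 left.
Give SKU-145 20 to hit its cap of 20 → 7 left.
Only 7 left; SKU-152 takes them to reach 7.
Total = 110×18 + 180×9 + 130×17 + 50×7 + 200×10 + 90×20 = 9960.

9960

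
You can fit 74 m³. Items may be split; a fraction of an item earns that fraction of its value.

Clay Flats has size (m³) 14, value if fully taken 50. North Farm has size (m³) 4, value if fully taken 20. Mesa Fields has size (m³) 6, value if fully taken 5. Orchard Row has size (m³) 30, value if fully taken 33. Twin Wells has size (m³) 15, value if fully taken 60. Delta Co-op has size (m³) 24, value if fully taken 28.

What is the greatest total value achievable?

Best value per unit of size first: North Farm 20/4≈5, Twin Wells 60/15≈4, Clay Flats 50/14≈3.57, Delta Co-op 28/24≈1.17, Orchard Row 33/30≈1.1, Mesa Fields 5/6≈0.833.
All 4 m³ of North Farm fit (value 20) ; 70 remain.
Take all of Twin Wells (15 m³, value 60) ; 55 m³ left.
All 14 m³ of Clay Flats fit (value 50) ; 41 remain.
Take all of Delta Co-op (24 m³, value 28) ; 17 m³ left.
Only 17 m³ remain; take 17/30 of Orchard Row for value 33×17/30 = 18.7.
Total value = 176.7.

176.7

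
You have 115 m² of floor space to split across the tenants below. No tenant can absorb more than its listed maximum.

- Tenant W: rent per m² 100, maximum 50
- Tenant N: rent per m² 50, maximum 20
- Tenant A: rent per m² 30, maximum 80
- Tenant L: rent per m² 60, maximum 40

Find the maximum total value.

Highest rent per m² first: Tenant W 100 > Tenant L 60 > Tenant N 50 > Tenant A 30.
Give Tenant W 50 to hit its cap of 50 — 65 left.
Tenant L: +40 to 40 (cap) — 25 left.
Tenant N: +20 to 20 (cap) — 5 left.
Tenant A has room for 80 but only 5 remain, so it gets 5.
Total = 100×50 + 50×20 + 30×5 + 60×40 = 8550.

8550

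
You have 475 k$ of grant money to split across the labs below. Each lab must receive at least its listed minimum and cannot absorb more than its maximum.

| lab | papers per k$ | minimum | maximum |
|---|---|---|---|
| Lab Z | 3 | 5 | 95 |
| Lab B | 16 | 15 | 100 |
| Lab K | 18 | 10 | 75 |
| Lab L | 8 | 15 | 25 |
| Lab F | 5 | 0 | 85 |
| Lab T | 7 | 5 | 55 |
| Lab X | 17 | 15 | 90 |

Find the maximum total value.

5625

Meeting every minimum uses 5+15+10+15+0+5+15 = 65 k$, leaving 410.
Rank by papers per k$: Lab K 18 > Lab X 17 > Lab B 16 > Lab L 8 > Lab T 7 > Lab F 5 > Lab Z 3.
Give Lab K 65 more to hit its cap of 75 → 345 left.
Lab X takes 75 more to reach its cap of 90 → 270 left.
Lab B takes 85 more to reach its cap of 100 → 185 left.
Give Lab L 10 more to hit its cap of 25 → 175 left.
Lab T: +50 to 55 (cap) → 125 left.
Give Lab F 85 more to hit its cap of 85 → 40 left.
Lab Z: +40 (room for 90) → 45. Pool exhausted.
Total = 3×45 + 16×100 + 18×75 + 8×25 + 5×85 + 7×55 + 17×90 = 5625.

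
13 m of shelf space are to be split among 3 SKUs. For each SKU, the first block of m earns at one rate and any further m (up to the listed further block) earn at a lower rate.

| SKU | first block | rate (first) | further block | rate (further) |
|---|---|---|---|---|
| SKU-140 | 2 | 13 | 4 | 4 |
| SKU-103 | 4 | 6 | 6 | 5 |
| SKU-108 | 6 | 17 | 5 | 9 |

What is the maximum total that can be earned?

Treat each block as its own option and order by rate: SKU-108/first 17 > SKU-140/first 13 > SKU-108/second 9 > SKU-103/first 6 > SKU-103/second 5 > SKU-140/second 4.
SKU-108 first at 17: fill all 6 ; 7 left.
SKU-140/first (13): +2 ; 5 left.
SKU-108/second (9): +5 ; 0 left.
Total = 17×6 + 13×2 + 9×5 = 173.

173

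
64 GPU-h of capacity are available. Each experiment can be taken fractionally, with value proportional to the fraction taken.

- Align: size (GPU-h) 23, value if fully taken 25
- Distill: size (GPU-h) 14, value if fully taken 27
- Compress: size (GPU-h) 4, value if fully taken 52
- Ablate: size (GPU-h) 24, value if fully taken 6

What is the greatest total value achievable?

109.75

Sort by value density: Compress 52/4≈13, Distill 27/14≈1.93, Align 25/23≈1.09, Ablate 6/24≈0.25.
Take all of Compress (4 GPU-h, value 52) ; 60 GPU-h left.
All 14 GPU-h of Distill fit (value 27) ; 46 remain.
Align: take in full, 23 GPU-h for value 25 ; 23 left.
23 GPU-h left: a 23/24 share of Ablate gives 6×23/24 = 5.75.
Total value = 109.75.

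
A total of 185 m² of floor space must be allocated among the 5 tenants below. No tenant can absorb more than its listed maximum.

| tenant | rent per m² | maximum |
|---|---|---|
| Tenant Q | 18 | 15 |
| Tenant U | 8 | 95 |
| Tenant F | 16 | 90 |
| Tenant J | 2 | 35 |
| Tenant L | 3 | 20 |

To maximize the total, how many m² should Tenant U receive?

80

Highest rent per m² first: Tenant Q 18 > Tenant F 16 > Tenant U 8 > Tenant L 3 > Tenant J 2.
Tenant Q: +15 to 15 (cap) — 170 left.
Tenant F takes 90 to reach its cap of 90 — 80 left.
Tenant U has room for 95 but only 80 remain, so it gets 80.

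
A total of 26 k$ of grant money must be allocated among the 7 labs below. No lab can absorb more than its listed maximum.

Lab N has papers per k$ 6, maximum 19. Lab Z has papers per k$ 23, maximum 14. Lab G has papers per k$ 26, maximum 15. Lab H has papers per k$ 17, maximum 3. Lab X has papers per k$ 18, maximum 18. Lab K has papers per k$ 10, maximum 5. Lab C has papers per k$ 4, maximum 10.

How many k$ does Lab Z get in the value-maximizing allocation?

11

Order the labs by papers per k$: Lab G 26 > Lab Z 23 > Lab X 18 > Lab H 17 > Lab K 10 > Lab N 6 > Lab C 4.
Lab G: +15 to 15 (cap) — 11 left.
Lab Z has room for 14 but only 11 remain, so it gets 11.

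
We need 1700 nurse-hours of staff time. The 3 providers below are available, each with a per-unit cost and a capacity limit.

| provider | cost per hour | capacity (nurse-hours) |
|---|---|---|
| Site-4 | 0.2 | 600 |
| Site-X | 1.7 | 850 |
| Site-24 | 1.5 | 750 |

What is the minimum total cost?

Cheapest first:
Take 600 from Site-4 at 0.2 → need 1100 more.
Site-24 at 1.5: take all 750 nurse-hours → 350 still needed.
Site-X at 1.7: take 350 of its 850 → requirement met.
Cost = 600×0.2 + 750×1.5 + 350×1.7 = 1840.

1840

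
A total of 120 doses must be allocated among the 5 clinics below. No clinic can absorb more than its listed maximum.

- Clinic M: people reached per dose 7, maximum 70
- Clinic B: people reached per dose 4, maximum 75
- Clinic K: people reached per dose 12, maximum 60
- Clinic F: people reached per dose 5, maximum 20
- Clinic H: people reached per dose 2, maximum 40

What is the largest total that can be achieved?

1140

Order the clinics by people reached per dose: Clinic K 12 > Clinic M 7 > Clinic F 5 > Clinic B 4 > Clinic H 2.
Clinic K: +60 to 60 (cap) — 60 left.
Clinic M has room for 70 but only 60 remain, so it gets 60.
Total = 7×60 + 12×60 = 1140.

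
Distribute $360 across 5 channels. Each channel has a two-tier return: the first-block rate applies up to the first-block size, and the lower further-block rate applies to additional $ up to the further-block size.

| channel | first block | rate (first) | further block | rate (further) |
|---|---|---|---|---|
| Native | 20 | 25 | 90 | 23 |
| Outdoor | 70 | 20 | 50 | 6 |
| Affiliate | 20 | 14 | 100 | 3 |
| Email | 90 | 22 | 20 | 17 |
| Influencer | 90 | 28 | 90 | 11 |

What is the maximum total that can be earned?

Order all 10 blocks by rate: Influencer/T1 28 > Native/T1 25 > Native/T2 23 > Email/T1 22 > Outdoor/T1 20 > Email/T2 17 > Affiliate/T1 14 > Influencer/T2 11 > Outdoor/T2 6 > Affiliate/T2 3.
Influencer T1 at 28: fill all 90 — 270 left.
Fill Native T1 block (20 at 25) — 250 left.
Native T2 at 23: fill all 90 — 160 left.
Fill Email T1 block (90 at 22) — 70 left.
Outdoor T1 at 20: fill all 70 — 0 left.
Total = 28×90 + 25×20 + 23×90 + 22×90 + 20×70 = 8470.

8470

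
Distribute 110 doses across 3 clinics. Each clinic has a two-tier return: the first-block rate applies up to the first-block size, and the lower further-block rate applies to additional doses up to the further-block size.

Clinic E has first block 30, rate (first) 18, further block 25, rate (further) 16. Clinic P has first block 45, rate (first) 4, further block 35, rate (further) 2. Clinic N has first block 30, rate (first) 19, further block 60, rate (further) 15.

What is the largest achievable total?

1885

Rank every tier by rate: Clinic N/tier1 19 > Clinic E/tier1 18 > Clinic E/tier2 16 > Clinic N/tier2 15 > Clinic P/tier1 4 > Clinic P/tier2 2.
Clinic N tier1 at 19: fill all 30 → 80 left.
Clinic E tier1 at 18: fill all 30 → 50 left.
Clinic E tier2 at 16: fill all 25 → 25 left.
25 remain; put them into Clinic N tier2 at 15.
Total = 19×30 + 18×30 + 16×25 + 15×25 = 1885.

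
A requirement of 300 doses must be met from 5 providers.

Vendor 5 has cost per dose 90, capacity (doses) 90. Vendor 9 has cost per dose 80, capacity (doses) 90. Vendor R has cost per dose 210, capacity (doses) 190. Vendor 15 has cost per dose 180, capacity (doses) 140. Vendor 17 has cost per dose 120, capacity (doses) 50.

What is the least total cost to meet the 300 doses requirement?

Cheapest first:
Take 90 from Vendor 9 at 80 → need 210 more.
Vendor 5 at 90: take all 90 doses → 120 still needed.
Take 50 from Vendor 17 at 120 → need 70 more.
Take 70 from Vendor 15 at 180 to finish.
Vendor R: unused.
Cost = 90×80 + 90×90 + 50×120 + 70×180 = 33900.

33900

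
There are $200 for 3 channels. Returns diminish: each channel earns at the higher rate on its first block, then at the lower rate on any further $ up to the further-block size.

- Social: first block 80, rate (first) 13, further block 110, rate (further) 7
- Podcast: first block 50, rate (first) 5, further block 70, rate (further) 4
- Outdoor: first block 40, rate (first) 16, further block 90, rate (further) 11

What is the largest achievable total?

Treat each block as its own option and order by rate: Outdoor/tier1 16 > Social/tier1 13 > Outdoor/tier2 11 > Social/tier2 7 > Podcast/tier1 5 > Podcast/tier2 4.
Outdoor/tier1 (16): +40 → 160 left.
Social/tier1 (13): +80 → 80 left.
Outdoor tier2 at 11: only 80 left, fill 80.
Total = 16×40 + 13×80 + 11×80 = 2560.

2560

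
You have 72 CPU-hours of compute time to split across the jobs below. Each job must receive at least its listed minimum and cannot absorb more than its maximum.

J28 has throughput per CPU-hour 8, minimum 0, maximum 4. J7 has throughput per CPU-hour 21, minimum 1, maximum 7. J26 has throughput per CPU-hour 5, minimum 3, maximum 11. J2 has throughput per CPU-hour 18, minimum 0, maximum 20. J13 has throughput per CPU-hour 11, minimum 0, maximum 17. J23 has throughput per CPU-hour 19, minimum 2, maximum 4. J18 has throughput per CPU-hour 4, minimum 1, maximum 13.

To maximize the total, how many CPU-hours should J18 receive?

9

Meeting every minimum uses 0+1+3+0+0+2+1 = 7 CPU-hours, leaving 65.
Rank by throughput per CPU-hour: J7 21 > J23 19 > J2 18 > J13 11 > J28 8 > J26 5 > J18 4.
J7: +6 to 7 (cap) ; 59 left.
J23: +2 to 4 (cap) ; 57 left.
J2 takes 20 more to reach its cap of 20 ; 37 left.
J13: +17 to 17 (cap) ; 20 left.
J28: +4 to 4 (cap) ; 16 left.
J26 takes 8 more to reach its cap of 11 ; 8 left.
Only 8 left; J18 takes them to reach 9.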